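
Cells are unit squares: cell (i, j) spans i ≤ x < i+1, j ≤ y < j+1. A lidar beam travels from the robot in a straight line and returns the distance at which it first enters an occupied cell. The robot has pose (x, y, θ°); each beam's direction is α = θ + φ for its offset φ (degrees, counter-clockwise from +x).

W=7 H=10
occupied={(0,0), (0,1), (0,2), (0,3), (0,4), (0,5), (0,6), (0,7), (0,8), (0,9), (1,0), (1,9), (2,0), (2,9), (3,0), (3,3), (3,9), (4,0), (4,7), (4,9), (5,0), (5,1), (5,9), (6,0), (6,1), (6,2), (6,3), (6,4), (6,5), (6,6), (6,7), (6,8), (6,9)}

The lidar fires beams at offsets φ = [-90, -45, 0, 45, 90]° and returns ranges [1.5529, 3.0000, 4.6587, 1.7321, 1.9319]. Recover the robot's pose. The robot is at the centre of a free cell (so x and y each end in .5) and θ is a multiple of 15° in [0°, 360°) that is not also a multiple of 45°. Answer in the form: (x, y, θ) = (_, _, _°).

Enumerate (i+0.5, j+0.5, θ) over the 37 free cells and 16 admissible headings. For each, cast all 5 beams and compare to the given ranges.
  (5.5, 6.5, 330°): beam 1 = 3.0000 ≠ 1.5529 ✗
  (1.5, 1.5, 330°): beam 1 = 0.5774 ≠ 1.5529 ✗
  (2.5, 5.5, 345°): beam 1 = 4.6587 ≠ 1.5529 ✗
  (1.5, 2.5, 330°): beam 1 = 1.0000 ≠ 1.5529 ✗
  (2.5, 7.5, 210°): beam 1 = 1.7321 ≠ 1.5529 ✗
  …
  (2.5, 8.5, 285°): r_1=1.5529, r_2=3.0000, r_3=4.6587, r_4=1.7321, r_5=1.9319 — all match ✓
Unique over the lattice → pose = (2.5, 8.5, 285°).

(x, y, θ) = (2.5, 8.5, 285°)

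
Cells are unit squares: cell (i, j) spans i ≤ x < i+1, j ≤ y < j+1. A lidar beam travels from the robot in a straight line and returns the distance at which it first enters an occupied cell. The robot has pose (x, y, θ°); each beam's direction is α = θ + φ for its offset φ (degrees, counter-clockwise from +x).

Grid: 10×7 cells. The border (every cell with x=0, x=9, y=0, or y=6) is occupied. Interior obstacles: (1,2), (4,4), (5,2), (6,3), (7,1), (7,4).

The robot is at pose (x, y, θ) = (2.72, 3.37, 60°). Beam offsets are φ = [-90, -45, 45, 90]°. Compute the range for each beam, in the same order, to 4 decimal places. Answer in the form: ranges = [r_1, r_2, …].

beam 1: φ=-90°, α=330°
  d=(0.8660,-0.5000)  start (2,3)  tX=0.3233 tY=0.7400  stride 1/|dx|=1.1547 1/|dy|=2.0000
    cross x-line → (3,3), t=0.3233
    cross y-line → (3,2), t=0.7400
    cross x-line → (4,2), t=1.4780
    cross x-line → (5,2), t=2.6327 (wall)
  → r_1 = 2.6327
beam 2: φ=-45°, α=15°
  d=(0.9659,0.2588)  start (2,3)  tX=0.2899 tY=2.4341  stride 1/|dx|=1.0353 1/|dy|=3.8637
    cross x-line → (3,3), t=0.2899
    cross x-line → (4,3), t=1.3252
    cross x-line → (5,3), t=2.3604
    cross y-line → (5,4), t=2.4341
    cross x-line → (6,4), t=3.3957
    cross x-line → (7,4), t=4.4310 (wall)
  → r_2 = 4.4310
beam 3: φ=45°, α=105°
  d=(-0.2588,0.9659)  start (2,3)  tX=2.7819 tY=0.6522  stride 1/|dx|=3.8637 1/|dy|=1.0353
    cross y-line → (2,4), t=0.6522
    cross y-line → (2,5), t=1.6875
    cross y-line → (2,6), t=2.7228 (wall)
  → r_3 = 2.7228
beam 4: φ=90°, α=150°
  d=(-0.8660,0.5000)  start (2,3)  tX=0.8314 tY=1.2600  stride 1/|dx|=1.1547 1/|dy|=2.0000
    cross x-line → (1,3), t=0.8314
    cross y-line → (1,4), t=1.2600
    cross x-line → (0,4), t=1.9861 (wall)
  → r_4 = 1.9861

ranges = [2.6327, 4.4310, 2.7228, 1.9861]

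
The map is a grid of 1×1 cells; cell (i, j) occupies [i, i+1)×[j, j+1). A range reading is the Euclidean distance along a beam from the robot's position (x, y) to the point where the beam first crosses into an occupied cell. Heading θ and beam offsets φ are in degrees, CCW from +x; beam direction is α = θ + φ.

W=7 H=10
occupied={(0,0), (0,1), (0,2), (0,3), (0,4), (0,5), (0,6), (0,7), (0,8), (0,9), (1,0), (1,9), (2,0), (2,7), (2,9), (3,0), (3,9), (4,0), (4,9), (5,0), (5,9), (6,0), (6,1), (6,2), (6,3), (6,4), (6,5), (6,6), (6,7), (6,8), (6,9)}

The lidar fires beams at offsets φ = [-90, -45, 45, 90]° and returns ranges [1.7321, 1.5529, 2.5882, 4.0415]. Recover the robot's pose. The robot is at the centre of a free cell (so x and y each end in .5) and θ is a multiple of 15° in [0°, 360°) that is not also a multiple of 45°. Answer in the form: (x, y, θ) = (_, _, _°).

The pose lattice has 39·16 = 624 candidates. Test each by forward raycasting.
  (1.5, 7.5, 345°): beam 1 = 1.9319 ≠ 1.7321 ✗
  (4.5, 8.5, 150°): beam 1 = 0.5774 ≠ 1.7321 ✗
  (2.5, 5.5, 105°): beam 1 = 3.6235 ≠ 1.7321 ✗
  (3.5, 7.5, 150°): beam 3 = 0.5176 ≠ 2.5882 ✗
  (5.5, 6.5, 105°): beam 1 = 0.5176 ≠ 1.7321 ✗
  …
  (2.5, 3.5, 240°): r_1=1.7321, r_2=1.5529, r_3=2.5882, r_4=4.0415 — all match ✓
Only this pose fits every beam.

(x, y, θ) = (2.5, 3.5, 240°)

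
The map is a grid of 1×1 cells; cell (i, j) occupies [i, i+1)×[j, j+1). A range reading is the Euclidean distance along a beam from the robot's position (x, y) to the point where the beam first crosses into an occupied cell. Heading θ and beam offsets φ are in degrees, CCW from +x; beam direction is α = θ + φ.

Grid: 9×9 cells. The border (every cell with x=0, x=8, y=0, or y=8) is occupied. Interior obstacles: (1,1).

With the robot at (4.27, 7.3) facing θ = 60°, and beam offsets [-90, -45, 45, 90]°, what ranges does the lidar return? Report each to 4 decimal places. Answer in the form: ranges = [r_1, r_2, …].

ranges = [4.3070, 2.7046, 0.7247, 1.4000]

beam 1: φ=-90°, α=330°
  cosα=0.8660 sinα=-0.5000 | (4,7) | tMaxX 0.8429 tMaxY 0.6000 | tΔX 1.1547 tΔY 2.0000
    t=0.6000 [y] (4,6)
    t=0.8429 [x] (5,6)
    t=1.9976 [x] (6,6)
    t=2.6000 [y] (6,5)
    t=3.1523 [x] (7,5)
    t=4.3070 [x] (8,5) — stop
  → r_1 = 4.3070
beam 2: φ=-45°, α=15°
  cosα=0.9659 sinα=0.2588 | (4,7) | tMaxX 0.7558 tMaxY 2.7046 | tΔX 1.0353 tΔY 3.8637
    t=0.7558 [x] (5,7)
    t=1.7910 [x] (6,7)
    t=2.7046 [y] (6,8) — stop
  → r_2 = 2.7046
beam 3: φ=45°, α=105°
  cosα=-0.2588 sinα=0.9659 | (4,7) | tMaxX 1.0432 tMaxY 0.7247 | tΔX 3.8637 tΔY 1.0353
    t=0.7247 [y] (4,8) — stop
  → r_3 = 0.7247
beam 4: φ=90°, α=150°
  cosα=-0.8660 sinα=0.5000 | (4,7) | tMaxX 0.3118 tMaxY 1.4000 | tΔX 1.1547 tΔY 2.0000
    t=0.3118 [x] (3,7)
    t=1.4000 [y] (3,8) — stop
  → r_4 = 1.4000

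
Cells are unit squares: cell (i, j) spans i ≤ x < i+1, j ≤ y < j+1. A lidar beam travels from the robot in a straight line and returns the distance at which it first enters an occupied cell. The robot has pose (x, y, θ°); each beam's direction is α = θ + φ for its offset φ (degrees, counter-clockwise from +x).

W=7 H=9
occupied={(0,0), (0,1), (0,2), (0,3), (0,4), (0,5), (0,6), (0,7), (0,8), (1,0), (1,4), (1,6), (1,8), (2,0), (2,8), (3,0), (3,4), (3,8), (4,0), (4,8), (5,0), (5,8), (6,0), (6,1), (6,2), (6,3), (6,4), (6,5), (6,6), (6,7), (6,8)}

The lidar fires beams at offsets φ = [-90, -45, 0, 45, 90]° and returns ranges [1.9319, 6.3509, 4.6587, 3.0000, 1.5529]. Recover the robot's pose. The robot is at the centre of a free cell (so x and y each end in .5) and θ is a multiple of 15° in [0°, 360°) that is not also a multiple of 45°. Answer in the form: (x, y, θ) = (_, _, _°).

Enumerate (i+0.5, j+0.5, θ) over the 32 free cells and 16 admissible headings. For each, cast all 5 beams and compare to the given ranges.
  (3.5, 7.5, 120°): beam 1 = 1.0000 ≠ 1.9319 ✗
  (4.5, 4.5, 330°): beam 1 = 4.0415 ≠ 1.9319 ✗
  (5.5, 6.5, 60°): beam 1 = 0.5774 ≠ 1.9319 ✗
  (5.5, 3.5, 285°): beam 1 = 4.6587 ≠ 1.9319 ✗
  …
  (5.5, 2.5, 165°): r_1=1.9319, r_2=6.3509, r_3=4.6587, r_4=3.0000, r_5=1.5529 — all match ✓
No second candidate reproduces the full scan.

(x, y, θ) = (5.5, 2.5, 165°)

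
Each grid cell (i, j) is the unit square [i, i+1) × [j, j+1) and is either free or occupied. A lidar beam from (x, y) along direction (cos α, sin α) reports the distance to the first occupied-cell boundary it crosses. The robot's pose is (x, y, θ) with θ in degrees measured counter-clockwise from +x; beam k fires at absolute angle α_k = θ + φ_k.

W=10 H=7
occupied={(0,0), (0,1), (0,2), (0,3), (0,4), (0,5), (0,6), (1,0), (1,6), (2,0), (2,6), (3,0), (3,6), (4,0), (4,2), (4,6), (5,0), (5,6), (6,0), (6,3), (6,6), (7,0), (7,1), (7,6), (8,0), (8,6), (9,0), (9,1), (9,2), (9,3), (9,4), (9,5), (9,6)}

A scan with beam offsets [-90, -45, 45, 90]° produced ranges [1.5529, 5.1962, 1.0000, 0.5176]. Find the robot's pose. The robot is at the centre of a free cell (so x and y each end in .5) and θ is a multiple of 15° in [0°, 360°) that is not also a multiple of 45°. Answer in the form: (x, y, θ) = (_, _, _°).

(x, y, θ) = (6.5, 1.5, 165°)

Enumerate (i+0.5, j+0.5, θ) over the 37 free cells and 16 admissible headings. For each, cast all 4 beams and compare to the given ranges.
  (2.5, 5.5, 345°): beam 1 = 4.6587 ≠ 1.5529 ✗
  (3.5, 1.5, 300°): beam 1 = 1.0000 ≠ 1.5529 ✗
  (3.5, 2.5, 210°): beam 1 = 4.0415 ≠ 1.5529 ✗
  (3.5, 3.5, 300°): beam 1 = 2.8868 ≠ 1.5529 ✗
  …
  (6.5, 1.5, 165°): r_1=1.5529, r_2=5.1962, r_3=1.0000, r_4=0.5176 — all match ✓
No second candidate reproduces the full scan.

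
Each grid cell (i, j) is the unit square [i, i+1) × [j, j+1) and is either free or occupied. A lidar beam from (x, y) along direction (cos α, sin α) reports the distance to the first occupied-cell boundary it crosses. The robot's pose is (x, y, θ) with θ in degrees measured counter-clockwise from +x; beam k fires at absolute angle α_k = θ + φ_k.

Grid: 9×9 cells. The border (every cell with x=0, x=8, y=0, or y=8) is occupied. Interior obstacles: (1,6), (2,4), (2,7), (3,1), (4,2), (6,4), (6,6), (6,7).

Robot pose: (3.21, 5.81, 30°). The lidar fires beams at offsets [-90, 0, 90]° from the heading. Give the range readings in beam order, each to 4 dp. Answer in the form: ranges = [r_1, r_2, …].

beam 1: φ=-90°, α=300°
  d=(0.5000,-0.8660)  start (3,5)  tX=1.5800 tY=0.9353  stride 1/|dx|=2.0000 1/|dy|=1.1547
    cross y-line → (3,4), t=0.9353
    cross x-line → (4,4), t=1.5800
    cross y-line → (4,3), t=2.0900
    cross y-line → (4,2), t=3.2447 (wall)
  → r_1 = 3.2447
beam 2: φ=0°, α=30°
  d=(0.8660,0.5000)  start (3,5)  tX=0.9122 tY=0.3800  stride 1/|dx|=1.1547 1/|dy|=2.0000
    cross y-line → (3,6), t=0.3800
    cross x-line → (4,6), t=0.9122
    cross x-line → (5,6), t=2.0669
    cross y-line → (5,7), t=2.3800
    cross x-line → (6,7), t=3.2216 (wall)
  → r_2 = 3.2216
beam 3: φ=90°, α=120°
  d=(-0.5000,0.8660)  start (3,5)  tX=0.4200 tY=0.2194  stride 1/|dx|=2.0000 1/|dy|=1.1547
    cross y-line → (3,6), t=0.2194
    cross x-line → (2,6), t=0.4200
    cross y-line → (2,7), t=1.3741 (wall)
  → r_3 = 1.3741

ranges = [3.2447, 3.2216, 1.3741]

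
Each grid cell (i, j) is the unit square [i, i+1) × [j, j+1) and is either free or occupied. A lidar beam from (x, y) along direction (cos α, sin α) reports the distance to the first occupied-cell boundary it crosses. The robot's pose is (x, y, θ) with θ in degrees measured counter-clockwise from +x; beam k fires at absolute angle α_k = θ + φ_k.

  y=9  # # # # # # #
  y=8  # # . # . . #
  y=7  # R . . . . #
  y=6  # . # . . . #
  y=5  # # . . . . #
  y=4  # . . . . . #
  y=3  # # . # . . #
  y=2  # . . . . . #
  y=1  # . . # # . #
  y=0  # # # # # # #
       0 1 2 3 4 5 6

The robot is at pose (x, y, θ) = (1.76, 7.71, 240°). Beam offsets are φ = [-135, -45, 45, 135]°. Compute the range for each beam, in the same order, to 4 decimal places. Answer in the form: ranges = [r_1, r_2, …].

beam 1: φ=-135°, α=105°
  direction (-0.2588, 0.9659); cell (1,7); t to first gridline: x 2.9364, y 0.3002 (then +3.8637 / +1.0353)
    (1,8) via y @ 0.3002  # hit
  → r_1 = 0.3002
beam 2: φ=-45°, α=195°
  direction (-0.9659, -0.2588); cell (1,7); t to first gridline: x 0.7868, y 2.7432 (then +1.0353 / +3.8637)
    (0,7) via x @ 0.7868  # hit
  → r_2 = 0.7868
beam 3: φ=45°, α=285°
  direction (0.2588, -0.9659); cell (1,7); t to first gridline: x 0.9273, y 0.7350 (then +3.8637 / +1.0353)
    (1,6) via y @ 0.7350
    (2,6) via x @ 0.9273  # hit
  → r_3 = 0.9273
beam 4: φ=135°, α=15°
  direction (0.9659, 0.2588); cell (1,7); t to first gridline: x 0.2485, y 1.1205 (then +1.0353 / +3.8637)
    (2,7) via x @ 0.2485
    (2,8) via y @ 1.1205
    (3,8) via x @ 1.2837  # hit
  → r_4 = 1.2837

ranges = [0.3002, 0.7868, 0.9273, 1.2837]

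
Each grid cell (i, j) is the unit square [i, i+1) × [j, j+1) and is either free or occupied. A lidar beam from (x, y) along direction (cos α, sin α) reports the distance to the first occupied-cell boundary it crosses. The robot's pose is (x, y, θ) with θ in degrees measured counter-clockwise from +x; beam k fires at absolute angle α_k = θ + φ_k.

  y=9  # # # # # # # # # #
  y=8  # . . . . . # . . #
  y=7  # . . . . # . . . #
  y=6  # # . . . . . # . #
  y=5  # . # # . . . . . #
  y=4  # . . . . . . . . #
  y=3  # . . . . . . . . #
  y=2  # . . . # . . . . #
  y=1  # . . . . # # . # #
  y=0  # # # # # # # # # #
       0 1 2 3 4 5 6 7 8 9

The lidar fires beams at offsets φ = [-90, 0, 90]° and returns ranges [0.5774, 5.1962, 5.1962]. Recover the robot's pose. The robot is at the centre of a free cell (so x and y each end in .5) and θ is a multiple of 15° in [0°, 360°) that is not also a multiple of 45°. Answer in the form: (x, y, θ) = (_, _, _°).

The pose lattice has 54·16 = 864 candidates. Test each by forward raycasting.
  (6.5, 4.5, 75°): beam 1 = 2.5882 ≠ 0.5774 ✗
  (4.5, 5.5, 345°): beam 1 = 4.6587 ≠ 0.5774 ✗
  (6.5, 5.5, 240°): beam 1 = 6.3509 ≠ 0.5774 ✗
  (1.5, 4.5, 30°): beam 1 = 4.0415 ≠ 0.5774 ✗
  (7.5, 5.5, 255°): beam 1 = 5.6940 ≠ 0.5774 ✗
  …
  (4.5, 5.5, 240°): r_1=0.5774, r_2=5.1962, r_3=5.1962 — all match ✓
No second candidate reproduces the full scan.

(x, y, θ) = (4.5, 5.5, 240°)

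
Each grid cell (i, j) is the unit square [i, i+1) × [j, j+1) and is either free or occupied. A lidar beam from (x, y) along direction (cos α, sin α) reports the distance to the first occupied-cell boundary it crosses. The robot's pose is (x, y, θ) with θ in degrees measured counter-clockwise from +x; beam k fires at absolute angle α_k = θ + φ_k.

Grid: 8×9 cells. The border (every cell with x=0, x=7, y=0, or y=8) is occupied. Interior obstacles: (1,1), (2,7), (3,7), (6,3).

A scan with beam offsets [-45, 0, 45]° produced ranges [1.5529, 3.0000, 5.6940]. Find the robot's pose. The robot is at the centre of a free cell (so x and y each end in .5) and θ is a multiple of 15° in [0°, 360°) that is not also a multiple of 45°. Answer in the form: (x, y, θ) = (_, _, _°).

(x, y, θ) = (2.5, 6.5, 240°)

The pose lattice has 38·16 = 608 candidates. Test each by forward raycasting.
  (6.5, 1.5, 60°): beam 1 = 0.5176 ≠ 1.5529 ✗
  (5.5, 2.5, 15°): beam 1 = 1.7321 ≠ 1.5529 ✗
  (6.5, 6.5, 120°): beam 2 = 1.7321 ≠ 3.0000 ✗
  (5.5, 3.5, 330°): beam 1 = 2.5882 ≠ 1.5529 ✗
  …
  (2.5, 6.5, 240°): r_1=1.5529, r_2=3.0000, r_3=5.6940 — all match ✓
Unique over the lattice → pose = (2.5, 6.5, 240°).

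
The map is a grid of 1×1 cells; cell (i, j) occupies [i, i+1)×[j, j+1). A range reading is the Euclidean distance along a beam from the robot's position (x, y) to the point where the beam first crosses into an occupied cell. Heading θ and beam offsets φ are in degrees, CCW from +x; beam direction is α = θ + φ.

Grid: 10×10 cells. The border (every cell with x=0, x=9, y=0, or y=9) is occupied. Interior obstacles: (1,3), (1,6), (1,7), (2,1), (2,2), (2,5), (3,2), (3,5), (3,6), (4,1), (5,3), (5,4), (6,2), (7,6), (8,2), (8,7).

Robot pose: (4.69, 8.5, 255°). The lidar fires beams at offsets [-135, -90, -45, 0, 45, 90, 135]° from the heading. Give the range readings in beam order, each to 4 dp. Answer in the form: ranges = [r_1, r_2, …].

ranges = [0.5774, 1.9319, 3.1061, 2.6660, 6.6200, 3.4268, 1.0000]

beam 1: φ=-135°, α=120°
  direction (-0.5000, 0.8660); cell (4,8); t to first gridline: x 1.3800, y 0.5774 (then +2.0000 / +1.1547)
    (4,9) via y @ 0.5774  # hit
  → r_1 = 0.5774
beam 2: φ=-90°, α=165°
  direction (-0.9659, 0.2588); cell (4,8); t to first gridline: x 0.7143, y 1.9319 (then +1.0353 / +3.8637)
    (3,8) via x @ 0.7143
    (2,8) via x @ 1.7496
    (2,9) via y @ 1.9319  # hit
  → r_2 = 1.9319
beam 3: φ=-45°, α=210°
  direction (-0.8660, -0.5000); cell (4,8); t to first gridline: x 0.7967, y 1.0000 (then +1.1547 / +2.0000)
    (3,8) via x @ 0.7967
    (3,7) via y @ 1.0000
    (2,7) via x @ 1.9514
    (2,6) via y @ 3.0000
    (1,6) via x @ 3.1061  # hit
  → r_3 = 3.1061
beam 4: φ=0°, α=255°
  direction (-0.2588, -0.9659); cell (4,8); t to first gridline: x 2.6660, y 0.5176 (then +3.8637 / +1.0353)
    (4,7) via y @ 0.5176
    (4,6) via y @ 1.5529
    (4,5) via y @ 2.5882
    (3,5) via x @ 2.6660  # hit
  → r_4 = 2.6660
beam 5: φ=45°, α=300°
  direction (0.5000, -0.8660); cell (4,8); t to first gridline: x 0.6200, y 0.5774 (then +2.0000 / +1.1547)
    (4,7) via y @ 0.5774
    (5,7) via x @ 0.6200
    (5,6) via y @ 1.7321
    (6,6) via x @ 2.6200
    (6,5) via y @ 2.8868
    (6,4) via y @ 4.0415
    (7,4) via x @ 4.6200
    (7,3) via y @ 5.1962
    (7,2) via y @ 6.3509
    (8,2) via x @ 6.6200  # hit
  → r_5 = 6.6200
beam 6: φ=90°, α=345°
  direction (0.9659, -0.2588); cell (4,8); t to first gridline: x 0.3209, y 1.9319 (then +1.0353 / +3.8637)
    (5,8) via x @ 0.3209
    (6,8) via x @ 1.3562
    (6,7) via y @ 1.9319
    (7,7) via x @ 2.3915
    (8,7) via x @ 3.4268  # hit
  → r_6 = 3.4268
beam 7: φ=135°, α=30°
  direction (0.8660, 0.5000); cell (4,8); t to first gridline: x 0.3580, y 1.0000 (then +1.1547 / +2.0000)
    (5,8) via x @ 0.3580
    (5,9) via y @ 1.0000  # hit
  → r_7 = 1.0000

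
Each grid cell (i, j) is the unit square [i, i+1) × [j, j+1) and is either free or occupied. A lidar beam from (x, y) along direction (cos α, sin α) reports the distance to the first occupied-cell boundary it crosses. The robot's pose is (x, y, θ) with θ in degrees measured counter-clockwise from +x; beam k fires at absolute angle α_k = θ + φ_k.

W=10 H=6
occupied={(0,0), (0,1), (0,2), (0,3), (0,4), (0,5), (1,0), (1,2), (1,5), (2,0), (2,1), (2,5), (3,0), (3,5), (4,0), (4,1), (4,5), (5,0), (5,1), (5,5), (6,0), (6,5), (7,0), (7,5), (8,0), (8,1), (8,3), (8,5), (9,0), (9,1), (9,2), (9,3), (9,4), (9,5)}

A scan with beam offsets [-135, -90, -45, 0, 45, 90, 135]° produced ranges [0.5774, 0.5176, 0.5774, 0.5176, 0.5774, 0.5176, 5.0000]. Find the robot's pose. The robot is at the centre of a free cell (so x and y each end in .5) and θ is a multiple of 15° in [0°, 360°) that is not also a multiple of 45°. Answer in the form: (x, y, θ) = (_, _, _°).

The pose lattice has 26·16 = 416 candidates. Test each by forward raycasting.
  (2.5, 2.5, 300°): beam 1 = 0.5176 ≠ 0.5774 ✗
  (8.5, 4.5, 210°): beam 1 = 0.5176 ≠ 0.5774 ✗
  (7.5, 1.5, 30°): beam 1 = 0.5176 ≠ 0.5774 ✗
  (3.5, 1.5, 255°): beam 1 = 4.0415 ≠ 0.5774 ✗
  …
  (8.5, 2.5, 15°): r_1=0.5774, r_2=0.5176, r_3=0.5774, r_4=0.5176, r_5=0.5774, r_6=0.5176, r_7=5.0000 — all match ✓
Only this pose fits every beam.

(x, y, θ) = (8.5, 2.5, 15°)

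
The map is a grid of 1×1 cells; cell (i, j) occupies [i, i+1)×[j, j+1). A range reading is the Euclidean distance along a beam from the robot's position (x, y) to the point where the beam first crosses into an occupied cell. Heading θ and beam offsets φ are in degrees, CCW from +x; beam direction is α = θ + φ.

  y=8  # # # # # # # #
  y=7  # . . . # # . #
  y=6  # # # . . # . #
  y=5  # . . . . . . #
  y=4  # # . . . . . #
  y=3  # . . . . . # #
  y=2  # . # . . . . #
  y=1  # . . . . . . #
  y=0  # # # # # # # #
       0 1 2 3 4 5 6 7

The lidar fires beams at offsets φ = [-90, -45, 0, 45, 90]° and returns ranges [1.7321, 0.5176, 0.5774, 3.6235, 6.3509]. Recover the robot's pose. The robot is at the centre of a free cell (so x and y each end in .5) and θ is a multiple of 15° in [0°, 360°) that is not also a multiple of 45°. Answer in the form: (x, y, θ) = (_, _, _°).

Candidates: 34 free-cell centres × 16 headings = 544 poses. Raycast each; keep the one whose scan matches to 4 dp.
  (3.5, 6.5, 240°): beam 1 = 0.5774 ≠ 1.7321 ✗
  (4.5, 2.5, 300°): beam 1 = 3.0000 ≠ 1.7321 ✗
  (3.5, 3.5, 210°): beam 1 = 2.8868 ≠ 1.7321 ✗
  (5.5, 1.5, 75°): beam 1 = 1.5529 ≠ 1.7321 ✗
  …
  (3.5, 6.5, 210°): r_1=1.7321, r_2=0.5176, r_3=0.5774, r_4=3.6235, r_5=6.3509 — all match ✓
Only this pose fits every beam.

(x, y, θ) = (3.5, 6.5, 210°)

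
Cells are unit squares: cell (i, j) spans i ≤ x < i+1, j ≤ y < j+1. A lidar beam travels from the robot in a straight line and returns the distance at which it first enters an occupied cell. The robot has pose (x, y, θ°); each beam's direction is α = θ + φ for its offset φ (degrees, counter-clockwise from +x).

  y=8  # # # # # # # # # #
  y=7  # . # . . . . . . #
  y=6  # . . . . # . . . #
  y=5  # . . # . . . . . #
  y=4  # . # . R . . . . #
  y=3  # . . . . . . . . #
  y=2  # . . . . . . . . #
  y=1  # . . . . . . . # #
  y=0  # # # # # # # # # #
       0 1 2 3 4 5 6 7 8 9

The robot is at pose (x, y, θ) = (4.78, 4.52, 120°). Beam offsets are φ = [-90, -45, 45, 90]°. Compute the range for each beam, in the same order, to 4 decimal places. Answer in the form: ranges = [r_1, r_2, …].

ranges = [4.8728, 1.5322, 1.8428, 4.3648]

beam 1: φ=-90°, α=30°
  d=(0.8660,0.5000)  start (4,4)  tX=0.2540 tY=0.9600  stride 1/|dx|=1.1547 1/|dy|=2.0000
    cross x-line → (5,4), t=0.2540
    cross y-line → (5,5), t=0.9600
    cross x-line → (6,5), t=1.4087
    cross x-line → (7,5), t=2.5634
    cross y-line → (7,6), t=2.9600
    cross x-line → (8,6), t=3.7181
    cross x-line → (9,6), t=4.8728 (wall)
  → r_1 = 4.8728
beam 2: φ=-45°, α=75°
  d=(0.2588,0.9659)  start (4,4)  tX=0.8500 tY=0.4969  stride 1/|dx|=3.8637 1/|dy|=1.0353
    cross y-line → (4,5), t=0.4969
    cross x-line → (5,5), t=0.8500
    cross y-line → (5,6), t=1.5322 (wall)
  → r_2 = 1.5322
beam 3: φ=45°, α=165°
  d=(-0.9659,0.2588)  start (4,4)  tX=0.8075 tY=1.8546  stride 1/|dx|=1.0353 1/|dy|=3.8637
    cross x-line → (3,4), t=0.8075
    cross x-line → (2,4), t=1.8428 (wall)
  → r_3 = 1.8428
beam 4: φ=90°, α=210°
  d=(-0.8660,-0.5000)  start (4,4)  tX=0.9007 tY=1.0400  stride 1/|dx|=1.1547 1/|dy|=2.0000
    cross x-line → (3,4), t=0.9007
    cross y-line → (3,3), t=1.0400
    cross x-line → (2,3), t=2.0554
    cross y-line → (2,2), t=3.0400
    cross x-line → (1,2), t=3.2101
    cross x-line → (0,2), t=4.3648 (wall)
  → r_4 = 4.3648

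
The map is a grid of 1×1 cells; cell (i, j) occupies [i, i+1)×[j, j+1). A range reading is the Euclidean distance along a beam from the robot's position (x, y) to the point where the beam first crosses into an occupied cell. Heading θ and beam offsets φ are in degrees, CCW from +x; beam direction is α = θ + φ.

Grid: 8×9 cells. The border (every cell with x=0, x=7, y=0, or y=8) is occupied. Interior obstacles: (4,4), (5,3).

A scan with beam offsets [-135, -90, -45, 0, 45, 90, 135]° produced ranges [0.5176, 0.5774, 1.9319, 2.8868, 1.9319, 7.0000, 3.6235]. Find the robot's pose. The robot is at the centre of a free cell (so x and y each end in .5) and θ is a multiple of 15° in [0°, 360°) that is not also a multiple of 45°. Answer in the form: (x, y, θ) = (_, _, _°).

(x, y, θ) = (4.5, 1.5, 30°)

The pose lattice has 40·16 = 640 candidates. Test each by forward raycasting.
  (4.5, 2.5, 150°): beam 1 = 2.5882 ≠ 0.5176 ✗
  (2.5, 1.5, 285°): beam 1 = 1.7321 ≠ 0.5176 ✗
  (4.5, 6.5, 210°): beam 1 = 1.5529 ≠ 0.5176 ✗
  (3.5, 6.5, 75°): beam 1 = 1.7321 ≠ 0.5176 ✗
  …
  (4.5, 1.5, 30°): r_1=0.5176, r_2=0.5774, r_3=1.9319, r_4=2.8868, r_5=1.9319, r_6=7.0000, r_7=3.6235 — all match ✓
Unique over the lattice → pose = (4.5, 1.5, 30°).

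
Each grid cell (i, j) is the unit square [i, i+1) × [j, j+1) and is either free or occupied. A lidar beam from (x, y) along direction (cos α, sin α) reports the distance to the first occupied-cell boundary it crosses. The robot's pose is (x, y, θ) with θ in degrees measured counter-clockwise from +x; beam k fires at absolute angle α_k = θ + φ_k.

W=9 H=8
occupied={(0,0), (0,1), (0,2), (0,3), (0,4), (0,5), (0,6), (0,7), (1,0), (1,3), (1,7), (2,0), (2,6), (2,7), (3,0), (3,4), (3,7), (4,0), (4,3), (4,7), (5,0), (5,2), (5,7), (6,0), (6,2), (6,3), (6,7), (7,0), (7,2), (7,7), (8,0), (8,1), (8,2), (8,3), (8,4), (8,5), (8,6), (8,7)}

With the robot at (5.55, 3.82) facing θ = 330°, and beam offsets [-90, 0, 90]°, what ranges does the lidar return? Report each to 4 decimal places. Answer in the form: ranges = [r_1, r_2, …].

beam 1: φ=-90°, α=240°
  dir = (cos 240°, sin 240°) = (-0.5000, -0.8660); from cell (5,3)
  next x-line at t=1.1000, next y-line at t=0.9469; Δt_x=2.0000, Δt_y=1.1547
    y: enter (5,2) at t=0.9469 ← occupied
  → r_1 = 0.9469
beam 2: φ=0°, α=330°
  dir = (cos 330°, sin 330°) = (0.8660, -0.5000); from cell (5,3)
  next x-line at t=0.5196, next y-line at t=1.6400; Δt_x=1.1547, Δt_y=2.0000
    x: enter (6,3) at t=0.5196 ← occupied
  → r_2 = 0.5196
beam 3: φ=90°, α=60°
  dir = (cos 60°, sin 60°) = (0.5000, 0.8660); from cell (5,3)
  next x-line at t=0.9000, next y-line at t=0.2078; Δt_x=2.0000, Δt_y=1.1547
    y: enter (5,4) at t=0.2078
    x: enter (6,4) at t=0.9000
    y: enter (6,5) at t=1.3625
    y: enter (6,6) at t=2.5172
    x: enter (7,6) at t=2.9000
    y: enter (7,7) at t=3.6719 ← occupied
  → r_3 = 3.6719

ranges = [0.9469, 0.5196, 3.6719]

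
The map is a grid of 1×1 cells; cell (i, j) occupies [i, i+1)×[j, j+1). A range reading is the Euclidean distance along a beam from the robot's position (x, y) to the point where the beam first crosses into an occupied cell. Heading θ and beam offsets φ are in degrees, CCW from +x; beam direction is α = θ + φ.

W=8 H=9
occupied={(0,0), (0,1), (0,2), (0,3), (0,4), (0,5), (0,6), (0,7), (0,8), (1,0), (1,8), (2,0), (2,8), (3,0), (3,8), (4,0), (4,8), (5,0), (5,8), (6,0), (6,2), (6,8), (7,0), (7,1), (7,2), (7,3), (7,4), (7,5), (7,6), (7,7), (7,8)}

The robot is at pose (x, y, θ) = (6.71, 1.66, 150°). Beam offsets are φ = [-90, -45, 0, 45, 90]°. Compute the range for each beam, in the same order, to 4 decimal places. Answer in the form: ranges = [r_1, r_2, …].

beam 1: φ=-90°, α=60°
  d=(0.5000,0.8660)  start (6,1)  tX=0.5800 tY=0.3926  stride 1/|dx|=2.0000 1/|dy|=1.1547
    cross y-line → (6,2), t=0.3926 (wall)
  → r_1 = 0.3926
beam 2: φ=-45°, α=105°
  d=(-0.2588,0.9659)  start (6,1)  tX=2.7432 tY=0.3520  stride 1/|dx|=3.8637 1/|dy|=1.0353
    cross y-line → (6,2), t=0.3520 (wall)
  → r_2 = 0.3520
beam 3: φ=0°, α=150°
  d=(-0.8660,0.5000)  start (6,1)  tX=0.8198 tY=0.6800  stride 1/|dx|=1.1547 1/|dy|=2.0000
    cross y-line → (6,2), t=0.6800 (wall)
  → r_3 = 0.6800
beam 4: φ=45°, α=195°
  d=(-0.9659,-0.2588)  start (6,1)  tX=0.7350 tY=2.5500  stride 1/|dx|=1.0353 1/|dy|=3.8637
    cross x-line → (5,1), t=0.7350
    cross x-line → (4,1), t=1.7703
    cross y-line → (4,0), t=2.5500 (wall)
  → r_4 = 2.5500
beam 5: φ=90°, α=240°
  d=(-0.5000,-0.8660)  start (6,1)  tX=1.4200 tY=0.7621  stride 1/|dx|=2.0000 1/|dy|=1.1547
    cross y-line → (6,0), t=0.7621 (wall)
  → r_5 = 0.7621

ranges = [0.3926, 0.3520, 0.6800, 2.5500, 0.7621]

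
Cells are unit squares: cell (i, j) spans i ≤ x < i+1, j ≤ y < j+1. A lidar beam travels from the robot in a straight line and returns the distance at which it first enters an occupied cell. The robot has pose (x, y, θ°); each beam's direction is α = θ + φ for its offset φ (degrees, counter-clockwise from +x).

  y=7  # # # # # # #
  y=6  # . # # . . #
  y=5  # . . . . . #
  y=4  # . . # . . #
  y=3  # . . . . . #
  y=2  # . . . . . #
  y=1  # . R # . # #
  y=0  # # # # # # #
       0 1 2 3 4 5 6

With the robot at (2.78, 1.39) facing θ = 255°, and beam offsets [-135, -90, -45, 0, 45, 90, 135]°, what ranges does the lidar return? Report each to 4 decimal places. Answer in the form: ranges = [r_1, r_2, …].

beam 1: φ=-135°, α=120°
  d=(-0.5000,0.8660)  start (2,1)  tX=1.5600 tY=0.7044  stride 1/|dx|=2.0000 1/|dy|=1.1547
    cross y-line → (2,2), t=0.7044
    cross x-line → (1,2), t=1.5600
    cross y-line → (1,3), t=1.8591
    cross y-line → (1,4), t=3.0138
    cross x-line → (0,4), t=3.5600 (wall)
  → r_1 = 3.5600
beam 2: φ=-90°, α=165°
  d=(-0.9659,0.2588)  start (2,1)  tX=0.8075 tY=2.3569  stride 1/|dx|=1.0353 1/|dy|=3.8637
    cross x-line → (1,1), t=0.8075
    cross x-line → (0,1), t=1.8428 (wall)
  → r_2 = 1.8428
beam 3: φ=-45°, α=210°
  d=(-0.8660,-0.5000)  start (2,1)  tX=0.9007 tY=0.7800  stride 1/|dx|=1.1547 1/|dy|=2.0000
    cross y-line → (2,0), t=0.7800 (wall)
  → r_3 = 0.7800
beam 4: φ=0°, α=255°
  d=(-0.2588,-0.9659)  start (2,1)  tX=3.0137 tY=0.4038  stride 1/|dx|=3.8637 1/|dy|=1.0353
    cross y-line → (2,0), t=0.4038 (wall)
  → r_4 = 0.4038
beam 5: φ=45°, α=300°
  d=(0.5000,-0.8660)  start (2,1)  tX=0.4400 tY=0.4503  stride 1/|dx|=2.0000 1/|dy|=1.1547
    cross x-line → (3,1), t=0.4400 (wall)
  → r_5 = 0.4400
beam 6: φ=90°, α=345°
  d=(0.9659,-0.2588)  start (2,1)  tX=0.2278 tY=1.5068  stride 1/|dx|=1.0353 1/|dy|=3.8637
    cross x-line → (3,1), t=0.2278 (wall)
  → r_6 = 0.2278
beam 7: φ=135°, α=30°
  d=(0.8660,0.5000)  start (2,1)  tX=0.2540 tY=1.2200  stride 1/|dx|=1.1547 1/|dy|=2.0000
    cross x-line → (3,1), t=0.2540 (wall)
  → r_7 = 0.2540

ranges = [3.5600, 1.8428, 0.7800, 0.4038, 0.4400, 0.2278, 0.2540]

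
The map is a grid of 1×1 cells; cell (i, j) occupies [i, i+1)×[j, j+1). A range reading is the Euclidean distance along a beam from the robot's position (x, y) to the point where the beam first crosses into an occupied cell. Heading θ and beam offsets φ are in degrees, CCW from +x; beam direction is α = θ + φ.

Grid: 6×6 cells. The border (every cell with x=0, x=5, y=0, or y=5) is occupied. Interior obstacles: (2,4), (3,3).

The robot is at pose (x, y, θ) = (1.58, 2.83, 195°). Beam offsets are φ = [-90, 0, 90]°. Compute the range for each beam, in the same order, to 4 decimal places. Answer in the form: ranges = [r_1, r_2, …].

beam 1: φ=-90°, α=105°
  dir = (cos 105°, sin 105°) = (-0.2588, 0.9659); from cell (1,2)
  next x-line at t=2.2409, next y-line at t=0.1760; Δt_x=3.8637, Δt_y=1.0353
    y: enter (1,3) at t=0.1760
    y: enter (1,4) at t=1.2113
    x: enter (0,4) at t=2.2409 ← occupied
  → r_1 = 2.2409
beam 2: φ=0°, α=195°
  dir = (cos 195°, sin 195°) = (-0.9659, -0.2588); from cell (1,2)
  next x-line at t=0.6005, next y-line at t=3.2069; Δt_x=1.0353, Δt_y=3.8637
    x: enter (0,2) at t=0.6005 ← occupied
  → r_2 = 0.6005
beam 3: φ=90°, α=285°
  dir = (cos 285°, sin 285°) = (0.2588, -0.9659); from cell (1,2)
  next x-line at t=1.6228, next y-line at t=0.8593; Δt_x=3.8637, Δt_y=1.0353
    y: enter (1,1) at t=0.8593
    x: enter (2,1) at t=1.6228
    y: enter (2,0) at t=1.8946 ← occupied
  → r_3 = 1.8946

ranges = [2.2409, 0.6005, 1.8946]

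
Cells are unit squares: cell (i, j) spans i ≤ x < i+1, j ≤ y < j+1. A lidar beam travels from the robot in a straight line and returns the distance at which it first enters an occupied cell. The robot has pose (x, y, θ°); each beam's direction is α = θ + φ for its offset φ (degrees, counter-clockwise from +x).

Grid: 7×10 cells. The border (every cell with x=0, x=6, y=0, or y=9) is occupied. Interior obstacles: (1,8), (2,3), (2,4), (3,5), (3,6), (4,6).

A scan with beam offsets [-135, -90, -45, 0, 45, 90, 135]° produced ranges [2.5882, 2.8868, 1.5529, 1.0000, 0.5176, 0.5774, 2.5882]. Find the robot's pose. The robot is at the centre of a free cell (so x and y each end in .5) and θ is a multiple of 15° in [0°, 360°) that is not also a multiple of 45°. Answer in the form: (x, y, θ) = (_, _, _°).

The pose lattice has 34·16 = 544 candidates. Test each by forward raycasting.
  (4.5, 7.5, 60°): beam 1 = 0.5176 ≠ 2.5882 ✗
  (2.5, 8.5, 240°): beam 1 = 0.5176 ≠ 2.5882 ✗
  (3.5, 2.5, 210°): beam 1 = 3.6235 ≠ 2.5882 ✗
  (1.5, 4.5, 15°): beam 1 = 1.0000 ≠ 2.5882 ✗
  (2.5, 8.5, 285°): beam 1 = 0.5774 ≠ 2.5882 ✗
  …
  (3.5, 3.5, 120°): r_1=2.5882, r_2=2.8868, r_3=1.5529, r_4=1.0000, r_5=0.5176, r_6=0.5774, r_7=2.5882 — all match ✓
Unique over the lattice → pose = (3.5, 3.5, 120°).

(x, y, θ) = (3.5, 3.5, 120°)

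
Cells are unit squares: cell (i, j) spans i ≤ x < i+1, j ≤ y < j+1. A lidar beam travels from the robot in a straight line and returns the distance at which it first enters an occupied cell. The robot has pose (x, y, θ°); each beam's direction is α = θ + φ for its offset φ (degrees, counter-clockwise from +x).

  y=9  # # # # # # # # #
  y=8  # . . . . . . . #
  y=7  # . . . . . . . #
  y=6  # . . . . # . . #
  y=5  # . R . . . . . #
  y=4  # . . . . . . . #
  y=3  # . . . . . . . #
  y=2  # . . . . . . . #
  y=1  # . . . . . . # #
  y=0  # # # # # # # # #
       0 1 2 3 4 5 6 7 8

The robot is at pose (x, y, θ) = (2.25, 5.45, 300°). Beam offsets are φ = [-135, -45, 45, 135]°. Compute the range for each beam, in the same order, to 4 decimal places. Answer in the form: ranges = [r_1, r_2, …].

beam 1: φ=-135°, α=165°
  dir = (cos 165°, sin 165°) = (-0.9659, 0.2588); from cell (2,5)
  next x-line at t=0.2588, next y-line at t=2.1250; Δt_x=1.0353, Δt_y=3.8637
    x: enter (1,5) at t=0.2588
    x: enter (0,5) at t=1.2941 ← occupied
  → r_1 = 1.2941
beam 2: φ=-45°, α=255°
  dir = (cos 255°, sin 255°) = (-0.2588, -0.9659); from cell (2,5)
  next x-line at t=0.9659, next y-line at t=0.4659; Δt_x=3.8637, Δt_y=1.0353
    y: enter (2,4) at t=0.4659
    x: enter (1,4) at t=0.9659
    y: enter (1,3) at t=1.5012
    y: enter (1,2) at t=2.5364
    y: enter (1,1) at t=3.5717
    y: enter (1,0) at t=4.6070 ← occupied
  → r_2 = 4.6070
beam 3: φ=45°, α=345°
  dir = (cos 345°, sin 345°) = (0.9659, -0.2588); from cell (2,5)
  next x-line at t=0.7765, next y-line at t=1.7387; Δt_x=1.0353, Δt_y=3.8637
    x: enter (3,5) at t=0.7765
    y: enter (3,4) at t=1.7387
    x: enter (4,4) at t=1.8117
    x: enter (5,4) at t=2.8470
    x: enter (6,4) at t=3.8823
    x: enter (7,4) at t=4.9176
    y: enter (7,3) at t=5.6024
    x: enter (8,3) at t=5.9528 ← occupied
  → r_3 = 5.9528
beam 4: φ=135°, α=75°
  dir = (cos 75°, sin 75°) = (0.2588, 0.9659); from cell (2,5)
  next x-line at t=2.8978, next y-line at t=0.5694; Δt_x=3.8637, Δt_y=1.0353
    y: enter (2,6) at t=0.5694
    y: enter (2,7) at t=1.6047
    y: enter (2,8) at t=2.6400
    x: enter (3,8) at t=2.8978
    y: enter (3,9) at t=3.6752 ← occupied
  → r_4 = 3.6752

ranges = [1.2941, 4.6070, 5.9528, 3.6752]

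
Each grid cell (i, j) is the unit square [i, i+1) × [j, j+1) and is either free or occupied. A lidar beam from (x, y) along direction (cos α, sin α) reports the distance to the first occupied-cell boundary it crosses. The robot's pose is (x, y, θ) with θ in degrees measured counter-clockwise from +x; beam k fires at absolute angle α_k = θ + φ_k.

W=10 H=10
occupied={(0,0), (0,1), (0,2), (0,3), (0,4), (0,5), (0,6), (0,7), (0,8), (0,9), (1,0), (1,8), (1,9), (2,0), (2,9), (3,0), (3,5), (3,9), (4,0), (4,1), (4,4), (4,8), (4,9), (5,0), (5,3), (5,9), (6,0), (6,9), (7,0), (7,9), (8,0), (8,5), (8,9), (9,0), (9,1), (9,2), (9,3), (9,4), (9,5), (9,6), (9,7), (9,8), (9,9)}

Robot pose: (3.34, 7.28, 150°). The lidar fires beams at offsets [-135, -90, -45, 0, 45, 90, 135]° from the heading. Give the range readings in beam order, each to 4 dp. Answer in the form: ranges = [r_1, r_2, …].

ranges = [5.8597, 1.3200, 1.7807, 1.5473, 2.4225, 4.6800, 1.3252]

beam 1: φ=-135°, α=15°
  cosα=0.9659 sinα=0.2588 | (3,7) | tMaxX 0.6833 tMaxY 2.7819 | tΔX 1.0353 tΔY 3.8637
    t=0.6833 [x] (4,7)
    t=1.7186 [x] (5,7)
    t=2.7538 [x] (6,7)
    t=2.7819 [y] (6,8)
    t=3.7891 [x] (7,8)
    t=4.8244 [x] (8,8)
    t=5.8597 [x] (9,8) — stop
  → r_1 = 5.8597
beam 2: φ=-90°, α=60°
  cosα=0.5000 sinα=0.8660 | (3,7) | tMaxX 1.3200 tMaxY 0.8314 | tΔX 2.0000 tΔY 1.1547
    t=0.8314 [y] (3,8)
    t=1.3200 [x] (4,8) — stop
  → r_2 = 1.3200
beam 3: φ=-45°, α=105°
  cosα=-0.2588 sinα=0.9659 | (3,7) | tMaxX 1.3137 tMaxY 0.7454 | tΔX 3.8637 tΔY 1.0353
    t=0.7454 [y] (3,8)
    t=1.3137 [x] (2,8)
    t=1.7807 [y] (2,9) — stop
  → r_3 = 1.7807
beam 4: φ=0°, α=150°
  cosα=-0.8660 sinα=0.5000 | (3,7) | tMaxX 0.3926 tMaxY 1.4400 | tΔX 1.1547 tΔY 2.0000
    t=0.3926 [x] (2,7)
    t=1.4400 [y] (2,8)
    t=1.5473 [x] (1,8) — stop
  → r_4 = 1.5473
beam 5: φ=45°, α=195°
  cosα=-0.9659 sinα=-0.2588 | (3,7) | tMaxX 0.3520 tMaxY 1.0818 | tΔX 1.0353 tΔY 3.8637
    t=0.3520 [x] (2,7)
    t=1.0818 [y] (2,6)
    t=1.3873 [x] (1,6)
    t=2.4225 [x] (0,6) — stop
  → r_5 = 2.4225
beam 6: φ=90°, α=240°
  cosα=-0.5000 sinα=-0.8660 | (3,7) | tMaxX 0.6800 tMaxY 0.3233 | tΔX 2.0000 tΔY 1.1547
    t=0.3233 [y] (3,6)
    t=0.6800 [x] (2,6)
    t=1.4780 [y] (2,5)
    t=2.6327 [y] (2,4)
    t=2.6800 [x] (1,4)
    t=3.7874 [y] (1,3)
    t=4.6800 [x] (0,3) — stop
  → r_6 = 4.6800
beam 7: φ=135°, α=285°
  cosα=0.2588 sinα=-0.9659 | (3,7) | tMaxX 2.5500 tMaxY 0.2899 | tΔX 3.8637 tΔY 1.0353
    t=0.2899 [y] (3,6)
    t=1.3252 [y] (3,5) — stop
  → r_7 = 1.3252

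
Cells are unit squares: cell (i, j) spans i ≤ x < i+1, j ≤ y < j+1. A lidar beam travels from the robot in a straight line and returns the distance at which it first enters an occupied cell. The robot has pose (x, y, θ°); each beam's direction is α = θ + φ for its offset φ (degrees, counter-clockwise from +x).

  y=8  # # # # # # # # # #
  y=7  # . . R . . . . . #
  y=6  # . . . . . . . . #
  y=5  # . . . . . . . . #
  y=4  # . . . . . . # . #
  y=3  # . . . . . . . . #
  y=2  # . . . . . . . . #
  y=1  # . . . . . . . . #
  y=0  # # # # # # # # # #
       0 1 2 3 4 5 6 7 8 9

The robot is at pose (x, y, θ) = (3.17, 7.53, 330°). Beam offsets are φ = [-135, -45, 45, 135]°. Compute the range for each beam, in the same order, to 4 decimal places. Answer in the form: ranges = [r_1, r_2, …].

beam 1: φ=-135°, α=195°
  cosα=-0.9659 sinα=-0.2588 | (3,7) | tMaxX 0.1760 tMaxY 2.0478 | tΔX 1.0353 tΔY 3.8637
    t=0.1760 [x] (2,7)
    t=1.2113 [x] (1,7)
    t=2.0478 [y] (1,6)
    t=2.2465 [x] (0,6) — stop
  → r_1 = 2.2465
beam 2: φ=-45°, α=285°
  cosα=0.2588 sinα=-0.9659 | (3,7) | tMaxX 3.2069 tMaxY 0.5487 | tΔX 3.8637 tΔY 1.0353
    t=0.5487 [y] (3,6)
    t=1.5840 [y] (3,5)
    t=2.6192 [y] (3,4)
    t=3.2069 [x] (4,4)
    t=3.6545 [y] (4,3)
    t=4.6898 [y] (4,2)
    t=5.7251 [y] (4,1)
    t=6.7604 [y] (4,0) — stop
  → r_2 = 6.7604
beam 3: φ=45°, α=15°
  cosα=0.9659 sinα=0.2588 | (3,7) | tMaxX 0.8593 tMaxY 1.8159 | tΔX 1.0353 tΔY 3.8637
    t=0.8593 [x] (4,7)
    t=1.8159 [y] (4,8) — stop
  → r_3 = 1.8159
beam 4: φ=135°, α=105°
  cosα=-0.2588 sinα=0.9659 | (3,7) | tMaxX 0.6568 tMaxY 0.4866 | tΔX 3.8637 tΔY 1.0353
    t=0.4866 [y] (3,8) — stop
  → r_4 = 0.4866

ranges = [2.2465, 6.7604, 1.8159, 0.4866]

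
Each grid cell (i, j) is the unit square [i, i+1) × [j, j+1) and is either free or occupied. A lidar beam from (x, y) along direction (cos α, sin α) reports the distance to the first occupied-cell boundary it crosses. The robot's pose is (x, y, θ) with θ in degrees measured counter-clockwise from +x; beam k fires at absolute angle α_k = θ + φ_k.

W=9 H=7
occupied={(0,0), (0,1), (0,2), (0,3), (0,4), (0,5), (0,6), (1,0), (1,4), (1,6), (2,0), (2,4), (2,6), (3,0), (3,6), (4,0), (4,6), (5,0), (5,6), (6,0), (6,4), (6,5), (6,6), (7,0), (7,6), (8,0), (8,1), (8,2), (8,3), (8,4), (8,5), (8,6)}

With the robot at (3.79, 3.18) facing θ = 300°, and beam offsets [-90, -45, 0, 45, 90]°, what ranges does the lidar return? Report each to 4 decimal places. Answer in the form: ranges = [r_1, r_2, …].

ranges = [3.2216, 2.2569, 2.5172, 4.3585, 2.5519]

beam 1: φ=-90°, α=210°
  d=(-0.8660,-0.5000)  start (3,3)  tX=0.9122 tY=0.3600  stride 1/|dx|=1.1547 1/|dy|=2.0000
    cross y-line → (3,2), t=0.3600
    cross x-line → (2,2), t=0.9122
    cross x-line → (1,2), t=2.0669
    cross y-line → (1,1), t=2.3600
    cross x-line → (0,1), t=3.2216 (wall)
  → r_1 = 3.2216
beam 2: φ=-45°, α=255°
  d=(-0.2588,-0.9659)  start (3,3)  tX=3.0523 tY=0.1863  stride 1/|dx|=3.8637 1/|dy|=1.0353
    cross y-line → (3,2), t=0.1863
    cross y-line → (3,1), t=1.2216
    cross y-line → (3,0), t=2.2569 (wall)
  → r_2 = 2.2569
beam 3: φ=0°, α=300°
  d=(0.5000,-0.8660)  start (3,3)  tX=0.4200 tY=0.2078  stride 1/|dx|=2.0000 1/|dy|=1.1547
    cross y-line → (3,2), t=0.2078
    cross x-line → (4,2), t=0.4200
    cross y-line → (4,1), t=1.3625
    cross x-line → (5,1), t=2.4200
    cross y-line → (5,0), t=2.5172 (wall)
  → r_3 = 2.5172
beam 4: φ=45°, α=345°
  d=(0.9659,-0.2588)  start (3,3)  tX=0.2174 tY=0.6955  stride 1/|dx|=1.0353 1/|dy|=3.8637
    cross x-line → (4,3), t=0.2174
    cross y-line → (4,2), t=0.6955
    cross x-line → (5,2), t=1.2527
    cross x-line → (6,2), t=2.2880
    cross x-line → (7,2), t=3.3232
    cross x-line → (8,2), t=4.3585 (wall)
  → r_4 = 4.3585
beam 5: φ=90°, α=30°
  d=(0.8660,0.5000)  start (3,3)  tX=0.2425 tY=1.6400  stride 1/|dx|=1.1547 1/|dy|=2.0000
    cross x-line → (4,3), t=0.2425
    cross x-line → (5,3), t=1.3972
    cross y-line → (5,4), t=1.6400
    cross x-line → (6,4), t=2.5519 (wall)
  → r_5 = 2.5519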